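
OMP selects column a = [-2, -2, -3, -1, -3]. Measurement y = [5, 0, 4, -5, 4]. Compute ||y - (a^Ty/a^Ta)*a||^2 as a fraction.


a^T a = 27.
a^T y = -29.
coeff = -29/27 = -29/27.
||r||^2 = 1373/27.

1373/27


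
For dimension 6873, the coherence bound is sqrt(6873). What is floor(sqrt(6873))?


82^2 = 6724 <= 6873 < 6889 = 83^2, so 82 <= sqrt(6873) < 83.
floor(sqrt(6873)) = 82.

82


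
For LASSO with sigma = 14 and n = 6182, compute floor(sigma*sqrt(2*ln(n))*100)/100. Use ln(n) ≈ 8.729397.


ln(6182) ≈ 8.729397.
2*ln(n) ≈ 17.458794.
sqrt(2*ln(n)) ≈ sqrt(17.458794) ≈ 4.178372.
lambda ≈ 14*4.178372 = 58.497208.
floor(lambda*100)/100 = 58.49.

58.49


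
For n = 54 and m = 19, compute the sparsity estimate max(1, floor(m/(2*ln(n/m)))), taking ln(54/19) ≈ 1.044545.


n/m = 54/19.
ln(n/m) ≈ 1.044545.
2*ln(n/m) ≈ 2.08909.
m/(2*ln(n/m)) ≈ 19/2.08909 ≈ 9.0949.
floor = 9.
k_max = max(1, 9) = 9.

9


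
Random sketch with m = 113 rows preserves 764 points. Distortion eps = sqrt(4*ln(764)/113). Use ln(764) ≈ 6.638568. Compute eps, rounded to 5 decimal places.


ln(764) ≈ 6.638568.
4*ln(N)/m ≈ 4*6.638568/113 ≈ 0.23499356.
eps = sqrt(0.23499356) ≈ 0.4847613 ≈ 0.48476.

0.48476


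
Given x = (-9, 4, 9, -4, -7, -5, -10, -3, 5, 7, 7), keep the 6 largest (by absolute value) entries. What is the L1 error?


Sorted |x_i| descending: [10, 9, 9, 7, 7, 7, 5, 5, 4, 4, 3]
Keep top 6: [10, 9, 9, 7, 7, 7]
Tail entries: [5, 5, 4, 4, 3]
L1 error = sum of tail = 21.

21


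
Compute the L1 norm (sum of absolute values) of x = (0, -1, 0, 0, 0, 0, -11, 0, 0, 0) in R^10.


Non-zero entries: [(1, -1), (6, -11)]
Absolute values: [1, 11]
||x||_1 = sum = 12.

12


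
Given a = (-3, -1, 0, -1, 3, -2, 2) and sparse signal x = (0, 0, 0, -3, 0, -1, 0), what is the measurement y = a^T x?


Non-zero terms: ['-1*-3', '-2*-1']
Products: [3, 2]
y = sum = 5.

5


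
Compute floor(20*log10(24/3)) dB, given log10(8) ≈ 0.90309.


||x||/||e|| = 24/3 = 8.
log10(8) ≈ 0.90309.
20*log10(||x||/||e||) ≈ 20*0.90309 = 18.0618.
floor(18.0618) = 18.

18


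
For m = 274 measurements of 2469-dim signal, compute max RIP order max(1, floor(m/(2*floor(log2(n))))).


floor(log2(2469)) = 11.
2*11 = 22.
m/(2*floor(log2(n))) = 274/22 ≈ 12.4545.
floor = 12.
k = max(1, 12) = 12.

12


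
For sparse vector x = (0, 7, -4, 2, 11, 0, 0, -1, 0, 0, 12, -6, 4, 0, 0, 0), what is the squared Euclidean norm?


Non-zero entries: [(1, 7), (2, -4), (3, 2), (4, 11), (7, -1), (10, 12), (11, -6), (12, 4)]
Squares: [49, 16, 4, 121, 1, 144, 36, 16]
||x||_2^2 = sum = 387.

387


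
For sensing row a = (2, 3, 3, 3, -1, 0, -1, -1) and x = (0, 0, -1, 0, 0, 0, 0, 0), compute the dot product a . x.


Non-zero terms: ['3*-1']
Products: [-3]
y = sum = -3.

-3


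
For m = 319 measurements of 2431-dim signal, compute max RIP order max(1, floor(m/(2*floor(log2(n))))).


floor(log2(2431)) = 11.
2*11 = 22.
m/(2*floor(log2(n))) = 319/22 ≈ 14.5.
floor = 14.
k = max(1, 14) = 14.

14


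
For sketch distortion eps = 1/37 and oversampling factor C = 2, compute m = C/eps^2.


1/eps = 37.
(1/eps)^2 = 1369.
m = 2*1369 = 2738.

2738


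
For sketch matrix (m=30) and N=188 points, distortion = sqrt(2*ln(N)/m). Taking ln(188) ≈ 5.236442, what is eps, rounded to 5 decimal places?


ln(188) ≈ 5.236442.
2*ln(N)/m ≈ 2*5.236442/30 ≈ 0.34909613.
eps = sqrt(0.34909613) ≈ 0.5908436 ≈ 0.59084.

0.59084


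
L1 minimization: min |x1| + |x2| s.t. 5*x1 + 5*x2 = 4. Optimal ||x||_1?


Axis intercepts:
  x1 = 4/5, x2 = 0: L1 = 4/5
  x1 = 0, x2 = 4/5: L1 = 4/5
x* = (4/5, 0)
||x*||_1 = 4/5.

4/5


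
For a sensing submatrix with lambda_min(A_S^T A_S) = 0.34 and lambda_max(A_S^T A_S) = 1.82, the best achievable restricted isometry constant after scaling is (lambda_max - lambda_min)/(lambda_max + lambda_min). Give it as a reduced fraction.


lambda_max - lambda_min = 1.82 - 0.34 = 1.48.
lambda_max + lambda_min = 1.82 + 0.34 = 2.16.
delta = 1.48/2.16 = 148/216 = 37/54.

37/54


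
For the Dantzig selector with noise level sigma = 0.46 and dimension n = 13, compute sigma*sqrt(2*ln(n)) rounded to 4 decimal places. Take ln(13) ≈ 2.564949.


ln(13) ≈ 2.564949.
2*ln(n) ≈ 5.129898.
sqrt(2*ln(n)) ≈ sqrt(5.129898) ≈ 2.264928.
threshold ≈ 0.46*2.264928 = 1.04186688 ≈ 1.0419.

1.0419


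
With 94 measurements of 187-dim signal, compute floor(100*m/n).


100*m/n = 100*94/187 ≈ 50.2674.
floor = 50.

50


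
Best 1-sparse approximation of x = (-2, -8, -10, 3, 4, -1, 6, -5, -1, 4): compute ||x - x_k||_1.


Sorted |x_i| descending: [10, 8, 6, 5, 4, 4, 3, 2, 1, 1]
Keep top 1: [10]
Tail entries: [8, 6, 5, 4, 4, 3, 2, 1, 1]
L1 error = sum of tail = 34.

34


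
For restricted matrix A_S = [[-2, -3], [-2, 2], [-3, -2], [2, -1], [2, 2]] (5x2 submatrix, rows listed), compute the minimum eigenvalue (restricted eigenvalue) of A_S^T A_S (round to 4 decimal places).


A_S^T A_S = [[25, 10], [10, 22]].
trace = 47.
det = 450.
disc = trace^2 - 4*det = 2209 - 4*450 = 409.
sqrt(409) ≈ 20.223748.
lam_min = (47 - sqrt(409))/2 ≈ (47 - 20.223748)/2 = 13.388126 ≈ 13.3881.

13.3881


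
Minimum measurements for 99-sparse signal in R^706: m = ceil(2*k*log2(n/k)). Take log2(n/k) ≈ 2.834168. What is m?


log2(n/k) = log2(706/99) ≈ 2.834168.
2*k*log2(n/k) ≈ 2*99*2.834168 = 561.165264.
m = ceil(561.165264) = 562.

562


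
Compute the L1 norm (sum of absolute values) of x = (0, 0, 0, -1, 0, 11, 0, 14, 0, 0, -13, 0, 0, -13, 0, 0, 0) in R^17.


Non-zero entries: [(3, -1), (5, 11), (7, 14), (10, -13), (13, -13)]
Absolute values: [1, 11, 14, 13, 13]
||x||_1 = sum = 52.

52


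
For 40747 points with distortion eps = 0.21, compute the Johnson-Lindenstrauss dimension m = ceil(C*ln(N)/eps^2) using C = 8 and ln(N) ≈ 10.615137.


ln(40747) ≈ 10.615137.
eps^2 = 0.21^2 = 0.0441.
C*ln(N)/eps^2 ≈ 8*10.615137/0.0441 ≈ 1925.6484.
m = ceil(1925.6484) = 1926.

1926


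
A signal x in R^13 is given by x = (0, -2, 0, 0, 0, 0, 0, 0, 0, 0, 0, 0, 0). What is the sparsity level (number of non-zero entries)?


Non-zero positions: [1].
Sparsity = 1.

1


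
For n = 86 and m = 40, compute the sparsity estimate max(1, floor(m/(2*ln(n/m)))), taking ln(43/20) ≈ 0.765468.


n/m = 86/40 = 43/20.
ln(n/m) ≈ 0.765468.
2*ln(n/m) ≈ 1.530936.
m/(2*ln(n/m)) ≈ 40/1.530936 ≈ 26.1278.
floor = 26.
k_max = max(1, 26) = 26.

26


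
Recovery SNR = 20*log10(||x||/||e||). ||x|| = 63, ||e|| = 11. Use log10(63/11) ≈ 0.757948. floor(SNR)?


||x||/||e|| = 63/11.
log10(63/11) ≈ 0.757948.
20*log10(||x||/||e||) ≈ 20*0.757948 = 15.15896.
floor(15.15896) = 15.

15


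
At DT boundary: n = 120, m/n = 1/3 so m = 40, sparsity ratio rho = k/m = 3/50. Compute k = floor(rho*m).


m = 1/3*120 = 40.
rho = 3/50.
rho*m = 3/50*40 = 2.4.
k = floor(2.4) = 2.

2


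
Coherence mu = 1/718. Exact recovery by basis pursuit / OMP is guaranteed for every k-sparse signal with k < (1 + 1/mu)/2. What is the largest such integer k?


1/mu = 718.
1 + 1/mu = 719.
(1 + 1/mu)/2 = 359.5 is not an integer, so k_max = floor(359.5) = 359.

359


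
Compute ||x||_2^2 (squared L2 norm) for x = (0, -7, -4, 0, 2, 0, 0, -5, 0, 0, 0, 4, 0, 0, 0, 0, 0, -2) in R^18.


Non-zero entries: [(1, -7), (2, -4), (4, 2), (7, -5), (11, 4), (17, -2)]
Squares: [49, 16, 4, 25, 16, 4]
||x||_2^2 = sum = 114.

114


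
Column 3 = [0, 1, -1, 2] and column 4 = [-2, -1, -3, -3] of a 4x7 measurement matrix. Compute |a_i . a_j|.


Inner product: 0*-2 + 1*-1 + -1*-3 + 2*-3
Products: [0, -1, 3, -6]
Sum = -4.
|dot| = 4.

4


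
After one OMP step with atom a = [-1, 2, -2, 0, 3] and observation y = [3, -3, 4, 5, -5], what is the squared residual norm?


a^T a = 18.
a^T y = -32.
coeff = -32/18 = -16/9.
||r||^2 = 244/9.

244/9


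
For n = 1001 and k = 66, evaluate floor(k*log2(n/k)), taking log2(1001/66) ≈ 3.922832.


log2(n/k) = log2(1001/66) ≈ 3.922832.
k*log2(n/k) ≈ 66*3.922832 = 258.906912.
floor(258.906912) = 258.

258


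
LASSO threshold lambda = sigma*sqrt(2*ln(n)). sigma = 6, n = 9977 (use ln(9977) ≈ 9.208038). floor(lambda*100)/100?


ln(9977) ≈ 9.208038.
2*ln(n) ≈ 18.416076.
sqrt(2*ln(n)) ≈ sqrt(18.416076) ≈ 4.291396.
lambda ≈ 6*4.291396 = 25.748376.
floor(lambda*100)/100 = 25.74.

25.74


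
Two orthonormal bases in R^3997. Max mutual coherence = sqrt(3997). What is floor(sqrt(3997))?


63^2 = 3969 <= 3997 < 4096 = 64^2, so 63 <= sqrt(3997) < 64.
floor(sqrt(3997)) = 63.

63


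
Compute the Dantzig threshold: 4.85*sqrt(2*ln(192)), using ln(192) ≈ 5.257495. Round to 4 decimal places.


ln(192) ≈ 5.257495.
2*ln(n) ≈ 10.51499.
sqrt(2*ln(n)) ≈ sqrt(10.51499) ≈ 3.242683.
threshold ≈ 4.85*3.242683 = 15.72701255 ≈ 15.7270.

15.7270


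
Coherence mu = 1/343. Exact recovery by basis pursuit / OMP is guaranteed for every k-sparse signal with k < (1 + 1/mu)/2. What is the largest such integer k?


1/mu = 343.
1 + 1/mu = 344.
(1 + 1/mu)/2 = 172 is an integer and the inequality is strict, so k_max = 172 - 1 = 171.

171


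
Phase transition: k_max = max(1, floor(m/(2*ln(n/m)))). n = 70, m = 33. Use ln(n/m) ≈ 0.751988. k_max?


n/m = 70/33.
ln(n/m) ≈ 0.751988.
2*ln(n/m) ≈ 1.503976.
m/(2*ln(n/m)) ≈ 33/1.503976 ≈ 21.9418.
floor = 21.
k_max = max(1, 21) = 21.

21


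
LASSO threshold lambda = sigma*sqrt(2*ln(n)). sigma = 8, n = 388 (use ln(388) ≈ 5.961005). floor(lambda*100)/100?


ln(388) ≈ 5.961005.
2*ln(n) ≈ 11.92201.
sqrt(2*ln(n)) ≈ sqrt(11.92201) ≈ 3.452826.
lambda ≈ 8*3.452826 = 27.622608.
floor(lambda*100)/100 = 27.62.

27.62


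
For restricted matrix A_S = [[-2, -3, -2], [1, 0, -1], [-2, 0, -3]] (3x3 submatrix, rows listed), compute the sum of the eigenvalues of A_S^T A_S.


Sum of eigenvalues of A_S^T A_S = trace(A_S^T A_S) = sum of squared column norms of A_S.
A_S^T A_S diagonal: [9, 9, 14].
trace = 9 + 9 + 14 = 32.

32


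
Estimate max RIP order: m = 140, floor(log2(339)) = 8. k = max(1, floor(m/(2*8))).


floor(log2(339)) = 8.
2*8 = 16.
m/(2*floor(log2(n))) = 140/16 ≈ 8.75.
floor = 8.
k = max(1, 8) = 8.

8


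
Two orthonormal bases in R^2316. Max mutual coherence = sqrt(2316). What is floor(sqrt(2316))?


48^2 = 2304 <= 2316 < 2401 = 49^2, so 48 <= sqrt(2316) < 49.
floor(sqrt(2316)) = 48.

48


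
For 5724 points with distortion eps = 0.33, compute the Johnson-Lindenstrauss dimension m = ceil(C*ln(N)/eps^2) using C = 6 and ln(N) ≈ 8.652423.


ln(5724) ≈ 8.652423.
eps^2 = 0.33^2 = 0.1089.
C*ln(N)/eps^2 ≈ 6*8.652423/0.1089 ≈ 476.7175.
m = ceil(476.7175) = 477.

477


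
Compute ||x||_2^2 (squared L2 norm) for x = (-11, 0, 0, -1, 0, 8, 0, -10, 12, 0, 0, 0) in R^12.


Non-zero entries: [(0, -11), (3, -1), (5, 8), (7, -10), (8, 12)]
Squares: [121, 1, 64, 100, 144]
||x||_2^2 = sum = 430.

430


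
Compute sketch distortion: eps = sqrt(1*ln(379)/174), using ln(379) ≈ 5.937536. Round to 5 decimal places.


ln(379) ≈ 5.937536.
1*ln(N)/m ≈ 1*5.937536/174 ≈ 0.03412377.
eps = sqrt(0.03412377) ≈ 0.1847262 ≈ 0.18473.

0.18473


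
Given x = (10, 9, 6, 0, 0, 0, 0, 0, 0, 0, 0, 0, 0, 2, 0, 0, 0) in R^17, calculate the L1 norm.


Non-zero entries: [(0, 10), (1, 9), (2, 6), (13, 2)]
Absolute values: [10, 9, 6, 2]
||x||_1 = sum = 27.

27


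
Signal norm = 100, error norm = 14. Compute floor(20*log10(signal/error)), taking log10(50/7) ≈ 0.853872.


||x||/||e|| = 100/14 = 50/7.
log10(50/7) ≈ 0.853872.
20*log10(||x||/||e||) ≈ 20*0.853872 = 17.07744.
floor(17.07744) = 17.

17


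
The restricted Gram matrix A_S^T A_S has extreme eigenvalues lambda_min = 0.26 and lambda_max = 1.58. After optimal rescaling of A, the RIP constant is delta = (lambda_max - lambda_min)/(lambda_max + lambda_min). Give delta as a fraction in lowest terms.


lambda_max - lambda_min = 1.58 - 0.26 = 1.32.
lambda_max + lambda_min = 1.58 + 0.26 = 1.84.
delta = 1.32/1.84 = 132/184 = 33/46.

33/46


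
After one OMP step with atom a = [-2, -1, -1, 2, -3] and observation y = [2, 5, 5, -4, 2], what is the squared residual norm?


a^T a = 19.
a^T y = -28.
coeff = -28/19 = -28/19.
||r||^2 = 622/19.

622/19


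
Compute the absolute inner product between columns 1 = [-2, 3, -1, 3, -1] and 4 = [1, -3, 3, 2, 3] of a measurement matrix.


Inner product: -2*1 + 3*-3 + -1*3 + 3*2 + -1*3
Products: [-2, -9, -3, 6, -3]
Sum = -11.
|dot| = 11.

11


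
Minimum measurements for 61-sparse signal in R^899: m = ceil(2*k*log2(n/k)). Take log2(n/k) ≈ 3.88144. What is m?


log2(n/k) = log2(899/61) ≈ 3.88144.
2*k*log2(n/k) ≈ 2*61*3.88144 = 473.53568.
m = ceil(473.53568) = 474.

474


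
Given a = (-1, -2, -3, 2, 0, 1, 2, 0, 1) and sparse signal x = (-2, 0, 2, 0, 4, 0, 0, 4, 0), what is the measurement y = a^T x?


Non-zero terms: ['-1*-2', '-3*2', '0*4', '0*4']
Products: [2, -6, 0, 0]
y = sum = -4.

-4


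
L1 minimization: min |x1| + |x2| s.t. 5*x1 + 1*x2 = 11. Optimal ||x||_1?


Axis intercepts:
  x1 = 11/5, x2 = 0: L1 = 11/5
  x1 = 0, x2 = 11: L1 = 11
x* = (11/5, 0)
||x*||_1 = 11/5.

11/5


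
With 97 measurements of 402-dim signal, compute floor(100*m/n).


100*m/n = 100*97/402 ≈ 24.1294.
floor = 24.

24


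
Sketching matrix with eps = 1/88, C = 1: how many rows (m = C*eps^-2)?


1/eps = 88.
(1/eps)^2 = 7744.
m = 1*7744 = 7744.

7744


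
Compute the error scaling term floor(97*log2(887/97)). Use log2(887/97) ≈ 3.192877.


log2(n/k) = log2(887/97) ≈ 3.192877.
k*log2(n/k) ≈ 97*3.192877 = 309.709069.
floor(309.709069) = 309.

309


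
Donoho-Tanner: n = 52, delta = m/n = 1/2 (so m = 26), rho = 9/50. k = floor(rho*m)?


m = 1/2*52 = 26.
rho = 9/50.
rho*m = 9/50*26 = 4.68.
k = floor(4.68) = 4.

4


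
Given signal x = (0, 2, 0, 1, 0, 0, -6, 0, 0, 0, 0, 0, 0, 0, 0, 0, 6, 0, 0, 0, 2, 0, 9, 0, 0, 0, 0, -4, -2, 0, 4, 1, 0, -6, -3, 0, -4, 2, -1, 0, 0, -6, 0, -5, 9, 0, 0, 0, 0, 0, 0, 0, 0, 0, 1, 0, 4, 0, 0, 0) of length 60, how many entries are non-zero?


Non-zero positions: [1, 3, 6, 16, 20, 22, 27, 28, 30, 31, 33, 34, 36, 37, 38, 41, 43, 44, 54, 56].
Sparsity = 20.

20


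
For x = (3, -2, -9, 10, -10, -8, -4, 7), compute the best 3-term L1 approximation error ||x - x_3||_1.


Sorted |x_i| descending: [10, 10, 9, 8, 7, 4, 3, 2]
Keep top 3: [10, 10, 9]
Tail entries: [8, 7, 4, 3, 2]
L1 error = sum of tail = 24.

24


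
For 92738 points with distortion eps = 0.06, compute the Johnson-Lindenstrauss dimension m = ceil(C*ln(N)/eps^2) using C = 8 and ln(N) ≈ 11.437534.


ln(92738) ≈ 11.437534.
eps^2 = 0.06^2 = 0.0036.
C*ln(N)/eps^2 ≈ 8*11.437534/0.0036 ≈ 25416.7422.
m = ceil(25416.7422) = 25417.

25417


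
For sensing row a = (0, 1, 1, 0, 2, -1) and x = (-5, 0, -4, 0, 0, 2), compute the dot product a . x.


Non-zero terms: ['0*-5', '1*-4', '-1*2']
Products: [0, -4, -2]
y = sum = -6.

-6


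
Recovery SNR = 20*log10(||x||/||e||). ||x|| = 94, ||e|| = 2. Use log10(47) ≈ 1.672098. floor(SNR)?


||x||/||e|| = 94/2 = 47.
log10(47) ≈ 1.672098.
20*log10(||x||/||e||) ≈ 20*1.672098 = 33.44196.
floor(33.44196) = 33.

33


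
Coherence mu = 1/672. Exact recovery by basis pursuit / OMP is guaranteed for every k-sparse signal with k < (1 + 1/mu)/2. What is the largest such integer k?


1/mu = 672.
1 + 1/mu = 673.
(1 + 1/mu)/2 = 336.5 is not an integer, so k_max = floor(336.5) = 336.

336


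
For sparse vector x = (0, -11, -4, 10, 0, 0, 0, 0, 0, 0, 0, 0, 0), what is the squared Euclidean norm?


Non-zero entries: [(1, -11), (2, -4), (3, 10)]
Squares: [121, 16, 100]
||x||_2^2 = sum = 237.

237


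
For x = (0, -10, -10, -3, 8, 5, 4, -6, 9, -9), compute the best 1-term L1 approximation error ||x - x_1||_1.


Sorted |x_i| descending: [10, 10, 9, 9, 8, 6, 5, 4, 3, 0]
Keep top 1: [10]
Tail entries: [10, 9, 9, 8, 6, 5, 4, 3, 0]
L1 error = sum of tail = 54.

54


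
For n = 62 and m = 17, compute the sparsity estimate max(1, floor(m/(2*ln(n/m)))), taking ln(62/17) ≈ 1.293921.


n/m = 62/17.
ln(n/m) ≈ 1.293921.
2*ln(n/m) ≈ 2.587842.
m/(2*ln(n/m)) ≈ 17/2.587842 ≈ 6.5692.
floor = 6.
k_max = max(1, 6) = 6.

6


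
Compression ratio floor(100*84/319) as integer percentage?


100*m/n = 100*84/319 ≈ 26.3323.
floor = 26.

26


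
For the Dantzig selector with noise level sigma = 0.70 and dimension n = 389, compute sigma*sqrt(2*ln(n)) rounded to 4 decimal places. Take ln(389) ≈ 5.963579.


ln(389) ≈ 5.963579.
2*ln(n) ≈ 11.927158.
sqrt(2*ln(n)) ≈ sqrt(11.927158) ≈ 3.453572.
threshold ≈ 0.70*3.453572 = 2.4175004 ≈ 2.4175.

2.4175


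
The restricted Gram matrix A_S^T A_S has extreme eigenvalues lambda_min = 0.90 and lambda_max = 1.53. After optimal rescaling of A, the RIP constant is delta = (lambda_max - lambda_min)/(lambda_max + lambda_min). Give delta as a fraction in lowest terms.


lambda_max - lambda_min = 1.53 - 0.90 = 0.63.
lambda_max + lambda_min = 1.53 + 0.90 = 2.43.
delta = 0.63/2.43 = 63/243 = 7/27.

7/27


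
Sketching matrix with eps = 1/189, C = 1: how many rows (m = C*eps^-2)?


1/eps = 189.
(1/eps)^2 = 35721.
m = 1*35721 = 35721.

35721


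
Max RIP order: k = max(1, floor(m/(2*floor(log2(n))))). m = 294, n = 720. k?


floor(log2(720)) = 9.
2*9 = 18.
m/(2*floor(log2(n))) = 294/18 ≈ 16.3333.
floor = 16.
k = max(1, 16) = 16.

16


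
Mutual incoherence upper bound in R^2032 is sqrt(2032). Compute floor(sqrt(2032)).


45^2 = 2025 <= 2032 < 2116 = 46^2, so 45 <= sqrt(2032) < 46.
floor(sqrt(2032)) = 45.

45


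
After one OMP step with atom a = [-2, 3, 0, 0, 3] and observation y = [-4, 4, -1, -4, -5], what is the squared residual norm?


a^T a = 22.
a^T y = 5.
coeff = 5/22 = 5/22.
||r||^2 = 1603/22.

1603/22


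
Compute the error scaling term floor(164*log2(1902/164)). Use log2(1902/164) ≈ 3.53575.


log2(n/k) = log2(1902/164) ≈ 3.53575.
k*log2(n/k) ≈ 164*3.53575 = 579.863.
floor(579.863) = 579.

579


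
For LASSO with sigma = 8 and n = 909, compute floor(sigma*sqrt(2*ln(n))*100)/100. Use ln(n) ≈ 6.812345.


ln(909) ≈ 6.812345.
2*ln(n) ≈ 13.62469.
sqrt(2*ln(n)) ≈ sqrt(13.62469) ≈ 3.691164.
lambda ≈ 8*3.691164 = 29.529312.
floor(lambda*100)/100 = 29.52.

29.52


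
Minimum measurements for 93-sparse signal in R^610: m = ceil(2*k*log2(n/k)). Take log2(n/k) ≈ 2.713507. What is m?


log2(n/k) = log2(610/93) ≈ 2.713507.
2*k*log2(n/k) ≈ 2*93*2.713507 = 504.712302.
m = ceil(504.712302) = 505.

505


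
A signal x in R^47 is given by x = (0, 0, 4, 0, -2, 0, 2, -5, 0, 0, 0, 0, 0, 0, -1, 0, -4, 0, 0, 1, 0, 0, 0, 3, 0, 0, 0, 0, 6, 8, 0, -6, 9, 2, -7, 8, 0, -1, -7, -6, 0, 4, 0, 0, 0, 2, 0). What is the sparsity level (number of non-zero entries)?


Non-zero positions: [2, 4, 6, 7, 14, 16, 19, 23, 28, 29, 31, 32, 33, 34, 35, 37, 38, 39, 41, 45].
Sparsity = 20.

20


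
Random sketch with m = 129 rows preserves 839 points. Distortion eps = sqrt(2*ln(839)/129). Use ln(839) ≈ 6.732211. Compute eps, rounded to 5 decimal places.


ln(839) ≈ 6.732211.
2*ln(N)/m ≈ 2*6.732211/129 ≈ 0.10437536.
eps = sqrt(0.10437536) ≈ 0.3230718 ≈ 0.32307.

0.32307


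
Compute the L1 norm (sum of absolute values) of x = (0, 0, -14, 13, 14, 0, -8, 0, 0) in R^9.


Non-zero entries: [(2, -14), (3, 13), (4, 14), (6, -8)]
Absolute values: [14, 13, 14, 8]
||x||_1 = sum = 49.

49


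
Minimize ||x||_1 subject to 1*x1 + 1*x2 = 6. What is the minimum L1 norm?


Axis intercepts:
  x1 = 6, x2 = 0: L1 = 6
  x1 = 0, x2 = 6: L1 = 6
x* = (6, 0)
||x*||_1 = 6.

6


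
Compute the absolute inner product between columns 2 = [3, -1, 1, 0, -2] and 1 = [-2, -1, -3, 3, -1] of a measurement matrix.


Inner product: 3*-2 + -1*-1 + 1*-3 + 0*3 + -2*-1
Products: [-6, 1, -3, 0, 2]
Sum = -6.
|dot| = 6.

6


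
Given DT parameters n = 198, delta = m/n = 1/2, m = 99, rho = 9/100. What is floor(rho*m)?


m = 1/2*198 = 99.
rho = 9/100.
rho*m = 9/100*99 = 8.91.
k = floor(8.91) = 8.

8


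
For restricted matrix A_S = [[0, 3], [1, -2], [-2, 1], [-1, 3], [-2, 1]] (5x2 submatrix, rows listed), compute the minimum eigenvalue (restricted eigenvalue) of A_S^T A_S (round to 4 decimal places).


A_S^T A_S = [[10, -9], [-9, 24]].
trace = 34.
det = 159.
disc = trace^2 - 4*det = 1156 - 4*159 = 520.
sqrt(520) ≈ 22.803509.
lam_min = (34 - sqrt(520))/2 ≈ (34 - 22.803509)/2 = 5.5982455 ≈ 5.5982.

5.5982


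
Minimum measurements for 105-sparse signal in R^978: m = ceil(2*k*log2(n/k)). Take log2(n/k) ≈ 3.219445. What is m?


log2(n/k) = log2(978/105) ≈ 3.219445.
2*k*log2(n/k) ≈ 2*105*3.219445 = 676.08345.
m = ceil(676.08345) = 677.

677


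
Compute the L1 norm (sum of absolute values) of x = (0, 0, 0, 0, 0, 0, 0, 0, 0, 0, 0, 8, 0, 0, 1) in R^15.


Non-zero entries: [(11, 8), (14, 1)]
Absolute values: [8, 1]
||x||_1 = sum = 9.

9


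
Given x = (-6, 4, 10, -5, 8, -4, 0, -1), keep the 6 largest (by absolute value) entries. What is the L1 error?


Sorted |x_i| descending: [10, 8, 6, 5, 4, 4, 1, 0]
Keep top 6: [10, 8, 6, 5, 4, 4]
Tail entries: [1, 0]
L1 error = sum of tail = 1.

1


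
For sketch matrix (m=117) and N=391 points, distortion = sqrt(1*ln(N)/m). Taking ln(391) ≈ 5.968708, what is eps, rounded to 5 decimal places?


ln(391) ≈ 5.968708.
1*ln(N)/m ≈ 1*5.968708/117 ≈ 0.0510146.
eps = sqrt(0.0510146) ≈ 0.2258641 ≈ 0.22586.

0.22586


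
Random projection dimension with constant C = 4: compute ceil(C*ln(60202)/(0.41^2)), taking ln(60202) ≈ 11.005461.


ln(60202) ≈ 11.005461.
eps^2 = 0.41^2 = 0.1681.
C*ln(N)/eps^2 ≈ 4*11.005461/0.1681 ≈ 261.8789.
m = ceil(261.8789) = 262.

262


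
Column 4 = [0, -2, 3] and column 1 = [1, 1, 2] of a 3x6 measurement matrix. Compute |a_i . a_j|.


Inner product: 0*1 + -2*1 + 3*2
Products: [0, -2, 6]
Sum = 4.
|dot| = 4.

4


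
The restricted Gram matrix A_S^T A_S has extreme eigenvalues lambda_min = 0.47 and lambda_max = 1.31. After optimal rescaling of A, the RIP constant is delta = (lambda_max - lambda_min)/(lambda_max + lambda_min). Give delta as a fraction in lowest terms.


lambda_max - lambda_min = 1.31 - 0.47 = 0.84.
lambda_max + lambda_min = 1.31 + 0.47 = 1.78.
delta = 0.84/1.78 = 84/178 = 42/89.

42/89


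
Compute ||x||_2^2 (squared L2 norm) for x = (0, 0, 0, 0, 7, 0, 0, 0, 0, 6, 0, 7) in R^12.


Non-zero entries: [(4, 7), (9, 6), (11, 7)]
Squares: [49, 36, 49]
||x||_2^2 = sum = 134.

134


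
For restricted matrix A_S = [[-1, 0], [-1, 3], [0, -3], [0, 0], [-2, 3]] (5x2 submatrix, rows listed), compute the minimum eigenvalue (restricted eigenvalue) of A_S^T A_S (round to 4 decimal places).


A_S^T A_S = [[6, -9], [-9, 27]].
trace = 33.
det = 81.
disc = trace^2 - 4*det = 1089 - 4*81 = 765.
sqrt(765) ≈ 27.658633.
lam_min = (33 - sqrt(765))/2 ≈ (33 - 27.658633)/2 = 2.6706835 ≈ 2.6707.

2.6707


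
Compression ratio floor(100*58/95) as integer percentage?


100*m/n = 100*58/95 ≈ 61.0526.
floor = 61.

61


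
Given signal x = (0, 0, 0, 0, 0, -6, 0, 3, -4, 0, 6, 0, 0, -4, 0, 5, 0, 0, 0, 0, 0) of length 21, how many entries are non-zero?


Non-zero positions: [5, 7, 8, 10, 13, 15].
Sparsity = 6.

6


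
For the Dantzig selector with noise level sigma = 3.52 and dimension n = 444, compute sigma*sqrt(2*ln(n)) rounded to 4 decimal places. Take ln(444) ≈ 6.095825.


ln(444) ≈ 6.095825.
2*ln(n) ≈ 12.19165.
sqrt(2*ln(n)) ≈ sqrt(12.19165) ≈ 3.491654.
threshold ≈ 3.52*3.491654 = 12.29062208 ≈ 12.2906.

12.2906


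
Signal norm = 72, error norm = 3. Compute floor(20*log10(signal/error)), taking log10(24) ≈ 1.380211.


||x||/||e|| = 72/3 = 24.
log10(24) ≈ 1.380211.
20*log10(||x||/||e||) ≈ 20*1.380211 = 27.60422.
floor(27.60422) = 27.

27


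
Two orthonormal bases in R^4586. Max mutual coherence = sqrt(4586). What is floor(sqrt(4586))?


67^2 = 4489 <= 4586 < 4624 = 68^2, so 67 <= sqrt(4586) < 68.
floor(sqrt(4586)) = 67.

67


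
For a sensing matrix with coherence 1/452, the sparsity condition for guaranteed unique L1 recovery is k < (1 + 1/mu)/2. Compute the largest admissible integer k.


1/mu = 452.
1 + 1/mu = 453.
(1 + 1/mu)/2 = 226.5 is not an integer, so k_max = floor(226.5) = 226.

226


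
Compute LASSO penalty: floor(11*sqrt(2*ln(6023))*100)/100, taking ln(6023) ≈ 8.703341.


ln(6023) ≈ 8.703341.
2*ln(n) ≈ 17.406682.
sqrt(2*ln(n)) ≈ sqrt(17.406682) ≈ 4.172132.
lambda ≈ 11*4.172132 = 45.893452.
floor(lambda*100)/100 = 45.89.

45.89


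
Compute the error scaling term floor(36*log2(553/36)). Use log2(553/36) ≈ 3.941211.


log2(n/k) = log2(553/36) ≈ 3.941211.
k*log2(n/k) ≈ 36*3.941211 = 141.883596.
floor(141.883596) = 141.

141


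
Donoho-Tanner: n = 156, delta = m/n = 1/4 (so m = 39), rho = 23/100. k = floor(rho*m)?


m = 1/4*156 = 39.
rho = 23/100.
rho*m = 23/100*39 = 8.97.
k = floor(8.97) = 8.

8


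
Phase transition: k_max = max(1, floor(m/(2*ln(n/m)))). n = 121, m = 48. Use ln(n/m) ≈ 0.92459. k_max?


n/m = 121/48.
ln(n/m) ≈ 0.92459.
2*ln(n/m) ≈ 1.84918.
m/(2*ln(n/m)) ≈ 48/1.84918 ≈ 25.9575.
floor = 25.
k_max = max(1, 25) = 25.

25


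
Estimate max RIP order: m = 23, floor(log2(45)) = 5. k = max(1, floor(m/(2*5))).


floor(log2(45)) = 5.
2*5 = 10.
m/(2*floor(log2(n))) = 23/10 ≈ 2.3.
floor = 2.
k = max(1, 2) = 2.

2


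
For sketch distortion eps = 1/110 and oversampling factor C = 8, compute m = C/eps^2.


1/eps = 110.
(1/eps)^2 = 12100.
m = 8*12100 = 96800.

96800


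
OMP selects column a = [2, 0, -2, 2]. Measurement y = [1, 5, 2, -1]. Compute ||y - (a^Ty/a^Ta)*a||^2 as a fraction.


a^T a = 12.
a^T y = -4.
coeff = -4/12 = -1/3.
||r||^2 = 89/3.

89/3


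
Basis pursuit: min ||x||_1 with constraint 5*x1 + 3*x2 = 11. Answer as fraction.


Axis intercepts:
  x1 = 11/5, x2 = 0: L1 = 11/5
  x1 = 0, x2 = 11/3: L1 = 11/3
x* = (11/5, 0)
||x*||_1 = 11/5.

11/5


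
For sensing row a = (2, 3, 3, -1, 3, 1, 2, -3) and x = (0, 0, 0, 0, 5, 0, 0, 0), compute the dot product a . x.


Non-zero terms: ['3*5']
Products: [15]
y = sum = 15.

15


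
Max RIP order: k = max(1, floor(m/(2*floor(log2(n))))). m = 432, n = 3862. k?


floor(log2(3862)) = 11.
2*11 = 22.
m/(2*floor(log2(n))) = 432/22 ≈ 19.6364.
floor = 19.
k = max(1, 19) = 19.

19


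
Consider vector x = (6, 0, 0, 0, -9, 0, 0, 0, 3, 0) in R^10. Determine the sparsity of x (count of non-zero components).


Non-zero positions: [0, 4, 8].
Sparsity = 3.

3


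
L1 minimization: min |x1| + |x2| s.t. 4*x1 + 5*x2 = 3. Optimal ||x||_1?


Axis intercepts:
  x1 = 3/4, x2 = 0: L1 = 3/4
  x1 = 0, x2 = 3/5: L1 = 3/5
x* = (0, 3/5)
||x*||_1 = 3/5.

3/5


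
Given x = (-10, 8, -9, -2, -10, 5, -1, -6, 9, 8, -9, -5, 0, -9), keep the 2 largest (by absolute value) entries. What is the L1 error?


Sorted |x_i| descending: [10, 10, 9, 9, 9, 9, 8, 8, 6, 5, 5, 2, 1, 0]
Keep top 2: [10, 10]
Tail entries: [9, 9, 9, 9, 8, 8, 6, 5, 5, 2, 1, 0]
L1 error = sum of tail = 71.

71


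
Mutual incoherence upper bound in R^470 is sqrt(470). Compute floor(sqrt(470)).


21^2 = 441 <= 470 < 484 = 22^2, so 21 <= sqrt(470) < 22.
floor(sqrt(470)) = 21.

21


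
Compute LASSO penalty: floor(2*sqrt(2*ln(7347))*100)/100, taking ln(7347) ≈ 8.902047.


ln(7347) ≈ 8.902047.
2*ln(n) ≈ 17.804094.
sqrt(2*ln(n)) ≈ sqrt(17.804094) ≈ 4.21949.
lambda ≈ 2*4.21949 = 8.43898.
floor(lambda*100)/100 = 8.43.

8.43


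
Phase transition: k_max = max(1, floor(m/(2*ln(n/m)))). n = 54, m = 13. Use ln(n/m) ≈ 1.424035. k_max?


n/m = 54/13.
ln(n/m) ≈ 1.424035.
2*ln(n/m) ≈ 2.84807.
m/(2*ln(n/m)) ≈ 13/2.84807 ≈ 4.5645.
floor = 4.
k_max = max(1, 4) = 4.

4


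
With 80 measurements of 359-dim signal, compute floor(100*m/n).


100*m/n = 100*80/359 ≈ 22.2841.
floor = 22.

22


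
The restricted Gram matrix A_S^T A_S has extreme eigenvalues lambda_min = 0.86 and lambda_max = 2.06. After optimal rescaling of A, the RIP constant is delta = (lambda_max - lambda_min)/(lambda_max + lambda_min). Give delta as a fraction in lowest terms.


lambda_max - lambda_min = 2.06 - 0.86 = 1.20.
lambda_max + lambda_min = 2.06 + 0.86 = 2.92.
delta = 1.20/2.92 = 120/292 = 30/73.

30/73


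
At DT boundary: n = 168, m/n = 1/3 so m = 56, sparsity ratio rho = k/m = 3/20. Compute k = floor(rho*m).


m = 1/3*168 = 56.
rho = 3/20.
rho*m = 3/20*56 = 8.4.
k = floor(8.4) = 8.

8


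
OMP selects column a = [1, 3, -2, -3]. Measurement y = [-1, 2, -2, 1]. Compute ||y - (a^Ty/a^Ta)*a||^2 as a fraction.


a^T a = 23.
a^T y = 6.
coeff = 6/23 = 6/23.
||r||^2 = 194/23.

194/23


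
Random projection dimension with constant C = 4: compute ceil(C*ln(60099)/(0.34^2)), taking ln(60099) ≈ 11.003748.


ln(60099) ≈ 11.003748.
eps^2 = 0.34^2 = 0.1156.
C*ln(N)/eps^2 ≈ 4*11.003748/0.1156 ≈ 380.7525.
m = ceil(380.7525) = 381.

381


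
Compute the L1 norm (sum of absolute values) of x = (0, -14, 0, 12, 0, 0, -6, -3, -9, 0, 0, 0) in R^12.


Non-zero entries: [(1, -14), (3, 12), (6, -6), (7, -3), (8, -9)]
Absolute values: [14, 12, 6, 3, 9]
||x||_1 = sum = 44.

44


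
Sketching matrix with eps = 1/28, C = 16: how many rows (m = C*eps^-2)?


1/eps = 28.
(1/eps)^2 = 784.
m = 16*784 = 12544.

12544


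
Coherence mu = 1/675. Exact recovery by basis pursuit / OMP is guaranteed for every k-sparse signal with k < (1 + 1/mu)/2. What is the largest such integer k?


1/mu = 675.
1 + 1/mu = 676.
(1 + 1/mu)/2 = 338 is an integer and the inequality is strict, so k_max = 338 - 1 = 337.

337


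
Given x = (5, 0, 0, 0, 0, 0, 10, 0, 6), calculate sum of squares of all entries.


Non-zero entries: [(0, 5), (6, 10), (8, 6)]
Squares: [25, 100, 36]
||x||_2^2 = sum = 161.

161


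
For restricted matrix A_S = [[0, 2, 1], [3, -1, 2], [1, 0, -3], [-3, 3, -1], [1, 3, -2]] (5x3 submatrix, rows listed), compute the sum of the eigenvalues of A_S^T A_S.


Sum of eigenvalues of A_S^T A_S = trace(A_S^T A_S) = sum of squared column norms of A_S.
A_S^T A_S diagonal: [20, 23, 19].
trace = 20 + 23 + 19 = 62.

62


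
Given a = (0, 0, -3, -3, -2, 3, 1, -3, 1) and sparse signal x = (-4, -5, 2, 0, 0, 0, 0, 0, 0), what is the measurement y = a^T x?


Non-zero terms: ['0*-4', '0*-5', '-3*2']
Products: [0, 0, -6]
y = sum = -6.

-6


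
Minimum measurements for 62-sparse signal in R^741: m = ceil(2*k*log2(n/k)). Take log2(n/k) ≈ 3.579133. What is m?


log2(n/k) = log2(741/62) ≈ 3.579133.
2*k*log2(n/k) ≈ 2*62*3.579133 = 443.812492.
m = ceil(443.812492) = 444.

444


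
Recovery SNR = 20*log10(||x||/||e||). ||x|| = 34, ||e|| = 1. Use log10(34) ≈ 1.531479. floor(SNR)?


||x||/||e|| = 34/1 = 34.
log10(34) ≈ 1.531479.
20*log10(||x||/||e||) ≈ 20*1.531479 = 30.62958.
floor(30.62958) = 30.

30


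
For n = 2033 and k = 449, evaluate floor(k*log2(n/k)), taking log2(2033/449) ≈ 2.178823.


log2(n/k) = log2(2033/449) ≈ 2.178823.
k*log2(n/k) ≈ 449*2.178823 = 978.291527.
floor(978.291527) = 978.

978


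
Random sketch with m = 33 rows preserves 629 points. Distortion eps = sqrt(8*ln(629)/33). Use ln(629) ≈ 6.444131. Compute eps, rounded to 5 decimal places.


ln(629) ≈ 6.444131.
8*ln(N)/m ≈ 8*6.444131/33 ≈ 1.56221358.
eps = sqrt(1.56221358) ≈ 1.2498854 ≈ 1.24989.

1.24989


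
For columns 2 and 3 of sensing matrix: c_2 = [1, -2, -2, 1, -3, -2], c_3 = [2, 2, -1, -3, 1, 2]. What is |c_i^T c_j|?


Inner product: 1*2 + -2*2 + -2*-1 + 1*-3 + -3*1 + -2*2
Products: [2, -4, 2, -3, -3, -4]
Sum = -10.
|dot| = 10.

10


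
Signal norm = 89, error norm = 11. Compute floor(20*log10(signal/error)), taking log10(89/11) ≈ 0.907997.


||x||/||e|| = 89/11.
log10(89/11) ≈ 0.907997.
20*log10(||x||/||e||) ≈ 20*0.907997 = 18.15994.
floor(18.15994) = 18.

18


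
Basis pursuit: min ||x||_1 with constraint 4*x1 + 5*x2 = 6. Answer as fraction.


Axis intercepts:
  x1 = 3/2, x2 = 0: L1 = 3/2
  x1 = 0, x2 = 6/5: L1 = 6/5
x* = (0, 6/5)
||x*||_1 = 6/5.

6/5


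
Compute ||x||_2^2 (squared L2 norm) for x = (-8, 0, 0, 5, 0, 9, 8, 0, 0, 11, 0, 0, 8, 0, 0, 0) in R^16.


Non-zero entries: [(0, -8), (3, 5), (5, 9), (6, 8), (9, 11), (12, 8)]
Squares: [64, 25, 81, 64, 121, 64]
||x||_2^2 = sum = 419.

419


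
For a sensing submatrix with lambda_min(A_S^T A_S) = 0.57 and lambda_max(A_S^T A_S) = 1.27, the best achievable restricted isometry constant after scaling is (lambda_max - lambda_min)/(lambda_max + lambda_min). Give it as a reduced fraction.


lambda_max - lambda_min = 1.27 - 0.57 = 0.70.
lambda_max + lambda_min = 1.27 + 0.57 = 1.84.
delta = 0.70/1.84 = 70/184 = 35/92.

35/92


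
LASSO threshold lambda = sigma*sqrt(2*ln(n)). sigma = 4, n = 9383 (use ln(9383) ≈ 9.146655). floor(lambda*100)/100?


ln(9383) ≈ 9.146655.
2*ln(n) ≈ 18.29331.
sqrt(2*ln(n)) ≈ sqrt(18.29331) ≈ 4.277068.
lambda ≈ 4*4.277068 = 17.108272.
floor(lambda*100)/100 = 17.10.

17.10


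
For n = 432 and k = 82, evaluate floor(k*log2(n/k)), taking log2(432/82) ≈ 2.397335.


log2(n/k) = log2(432/82) ≈ 2.397335.
k*log2(n/k) ≈ 82*2.397335 = 196.58147.
floor(196.58147) = 196.

196


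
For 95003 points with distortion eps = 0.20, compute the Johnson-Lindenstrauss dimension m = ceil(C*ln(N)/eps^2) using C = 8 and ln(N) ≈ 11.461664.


ln(95003) ≈ 11.461664.
eps^2 = 0.20^2 = 0.04.
C*ln(N)/eps^2 ≈ 8*11.461664/0.04 ≈ 2292.3328.
m = ceil(2292.3328) = 2293.

2293


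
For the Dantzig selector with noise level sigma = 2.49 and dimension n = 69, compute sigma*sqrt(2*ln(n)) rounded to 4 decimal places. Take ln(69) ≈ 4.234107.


ln(69) ≈ 4.234107.
2*ln(n) ≈ 8.468214.
sqrt(2*ln(n)) ≈ sqrt(8.468214) ≈ 2.91002.
threshold ≈ 2.49*2.91002 = 7.2459498 ≈ 7.2459.

7.2459


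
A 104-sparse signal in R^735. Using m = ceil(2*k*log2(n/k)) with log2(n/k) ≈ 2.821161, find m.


log2(n/k) = log2(735/104) ≈ 2.821161.
2*k*log2(n/k) ≈ 2*104*2.821161 = 586.801488.
m = ceil(586.801488) = 587.

587


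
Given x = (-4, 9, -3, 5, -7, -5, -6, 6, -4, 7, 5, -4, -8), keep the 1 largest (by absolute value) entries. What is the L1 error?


Sorted |x_i| descending: [9, 8, 7, 7, 6, 6, 5, 5, 5, 4, 4, 4, 3]
Keep top 1: [9]
Tail entries: [8, 7, 7, 6, 6, 5, 5, 5, 4, 4, 4, 3]
L1 error = sum of tail = 64.

64


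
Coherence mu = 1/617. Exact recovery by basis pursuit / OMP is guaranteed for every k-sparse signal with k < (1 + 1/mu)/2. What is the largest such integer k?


1/mu = 617.
1 + 1/mu = 618.
(1 + 1/mu)/2 = 309 is an integer and the inequality is strict, so k_max = 309 - 1 = 308.

308


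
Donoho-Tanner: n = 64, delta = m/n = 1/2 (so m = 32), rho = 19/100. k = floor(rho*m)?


m = 1/2*64 = 32.
rho = 19/100.
rho*m = 19/100*32 = 6.08.
k = floor(6.08) = 6.

6


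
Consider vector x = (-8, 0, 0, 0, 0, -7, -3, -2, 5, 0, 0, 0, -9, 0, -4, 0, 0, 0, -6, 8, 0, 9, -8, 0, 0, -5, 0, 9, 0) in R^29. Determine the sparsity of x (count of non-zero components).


Non-zero positions: [0, 5, 6, 7, 8, 12, 14, 18, 19, 21, 22, 25, 27].
Sparsity = 13.

13


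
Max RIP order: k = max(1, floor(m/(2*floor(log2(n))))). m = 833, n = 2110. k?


floor(log2(2110)) = 11.
2*11 = 22.
m/(2*floor(log2(n))) = 833/22 ≈ 37.8636.
floor = 37.
k = max(1, 37) = 37.

37


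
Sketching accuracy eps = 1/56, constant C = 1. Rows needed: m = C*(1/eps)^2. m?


1/eps = 56.
(1/eps)^2 = 3136.
m = 1*3136 = 3136.

3136


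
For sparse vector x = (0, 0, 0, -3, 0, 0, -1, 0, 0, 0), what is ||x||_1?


Non-zero entries: [(3, -3), (6, -1)]
Absolute values: [3, 1]
||x||_1 = sum = 4.

4


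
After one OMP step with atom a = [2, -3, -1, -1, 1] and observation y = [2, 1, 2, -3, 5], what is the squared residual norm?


a^T a = 16.
a^T y = 7.
coeff = 7/16 = 7/16.
||r||^2 = 639/16.

639/16


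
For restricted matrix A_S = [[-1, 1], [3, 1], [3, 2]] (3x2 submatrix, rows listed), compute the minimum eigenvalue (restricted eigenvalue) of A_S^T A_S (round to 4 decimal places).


A_S^T A_S = [[19, 8], [8, 6]].
trace = 25.
det = 50.
disc = trace^2 - 4*det = 625 - 4*50 = 425.
sqrt(425) ≈ 20.615528.
lam_min = (25 - sqrt(425))/2 ≈ (25 - 20.615528)/2 = 2.192236 ≈ 2.1922.

2.1922


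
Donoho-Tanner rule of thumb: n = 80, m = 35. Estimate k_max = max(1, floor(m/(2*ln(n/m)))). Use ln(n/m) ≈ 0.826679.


n/m = 80/35 = 16/7.
ln(n/m) ≈ 0.826679.
2*ln(n/m) ≈ 1.653358.
m/(2*ln(n/m)) ≈ 35/1.653358 ≈ 21.169.
floor = 21.
k_max = max(1, 21) = 21.

21


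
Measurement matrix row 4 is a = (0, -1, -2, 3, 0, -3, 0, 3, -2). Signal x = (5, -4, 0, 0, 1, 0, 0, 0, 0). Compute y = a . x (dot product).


Non-zero terms: ['0*5', '-1*-4', '0*1']
Products: [0, 4, 0]
y = sum = 4.

4


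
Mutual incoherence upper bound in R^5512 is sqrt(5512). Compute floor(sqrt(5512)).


74^2 = 5476 <= 5512 < 5625 = 75^2, so 74 <= sqrt(5512) < 75.
floor(sqrt(5512)) = 74.

74


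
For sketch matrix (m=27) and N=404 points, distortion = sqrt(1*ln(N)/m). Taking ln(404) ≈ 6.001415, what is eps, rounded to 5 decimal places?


ln(404) ≈ 6.001415.
1*ln(N)/m ≈ 1*6.001415/27 ≈ 0.22227463.
eps = sqrt(0.22227463) ≈ 0.4714601 ≈ 0.47146.

0.47146


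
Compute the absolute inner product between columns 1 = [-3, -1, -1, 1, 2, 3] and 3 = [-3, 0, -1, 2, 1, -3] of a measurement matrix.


Inner product: -3*-3 + -1*0 + -1*-1 + 1*2 + 2*1 + 3*-3
Products: [9, 0, 1, 2, 2, -9]
Sum = 5.
|dot| = 5.

5


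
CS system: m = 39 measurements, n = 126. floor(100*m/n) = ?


100*m/n = 100*39/126 ≈ 30.9524.
floor = 30.

30


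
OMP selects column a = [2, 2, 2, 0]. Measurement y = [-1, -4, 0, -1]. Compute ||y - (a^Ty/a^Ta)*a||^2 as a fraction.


a^T a = 12.
a^T y = -10.
coeff = -10/12 = -5/6.
||r||^2 = 29/3.

29/3


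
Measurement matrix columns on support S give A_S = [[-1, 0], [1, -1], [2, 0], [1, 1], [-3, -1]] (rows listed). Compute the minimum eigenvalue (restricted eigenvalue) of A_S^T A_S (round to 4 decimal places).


A_S^T A_S = [[16, 3], [3, 3]].
trace = 19.
det = 39.
disc = trace^2 - 4*det = 361 - 4*39 = 205.
sqrt(205) ≈ 14.317821.
lam_min = (19 - sqrt(205))/2 ≈ (19 - 14.317821)/2 = 2.3410895 ≈ 2.3411.

2.3411


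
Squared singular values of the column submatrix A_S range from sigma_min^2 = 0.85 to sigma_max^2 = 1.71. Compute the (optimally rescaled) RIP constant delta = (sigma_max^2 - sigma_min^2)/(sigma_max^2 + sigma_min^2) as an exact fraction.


lambda_max - lambda_min = 1.71 - 0.85 = 0.86.
lambda_max + lambda_min = 1.71 + 0.85 = 2.56.
delta = 0.86/2.56 = 86/256 = 43/128.

43/128


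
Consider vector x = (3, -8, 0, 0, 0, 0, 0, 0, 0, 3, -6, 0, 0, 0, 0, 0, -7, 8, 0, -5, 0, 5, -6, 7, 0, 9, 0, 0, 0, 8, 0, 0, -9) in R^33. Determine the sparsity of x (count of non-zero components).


Non-zero positions: [0, 1, 9, 10, 16, 17, 19, 21, 22, 23, 25, 29, 32].
Sparsity = 13.

13


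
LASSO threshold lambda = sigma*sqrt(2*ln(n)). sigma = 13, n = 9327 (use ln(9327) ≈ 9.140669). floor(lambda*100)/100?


ln(9327) ≈ 9.140669.
2*ln(n) ≈ 18.281338.
sqrt(2*ln(n)) ≈ sqrt(18.281338) ≈ 4.275668.
lambda ≈ 13*4.275668 = 55.583684.
floor(lambda*100)/100 = 55.58.

55.58


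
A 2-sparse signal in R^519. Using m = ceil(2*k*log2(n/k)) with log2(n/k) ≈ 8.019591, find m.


log2(n/k) = log2(519/2) ≈ 8.019591.
2*k*log2(n/k) ≈ 2*2*8.019591 = 32.078364.
m = ceil(32.078364) = 33.

33


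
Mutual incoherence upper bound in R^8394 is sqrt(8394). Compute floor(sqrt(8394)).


91^2 = 8281 <= 8394 < 8464 = 92^2, so 91 <= sqrt(8394) < 92.
floor(sqrt(8394)) = 91.

91


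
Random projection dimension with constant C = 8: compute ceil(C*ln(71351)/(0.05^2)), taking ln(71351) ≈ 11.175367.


ln(71351) ≈ 11.175367.
eps^2 = 0.05^2 = 0.0025.
C*ln(N)/eps^2 ≈ 8*11.175367/0.0025 ≈ 35761.1744.
m = ceil(35761.1744) = 35762.

35762
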